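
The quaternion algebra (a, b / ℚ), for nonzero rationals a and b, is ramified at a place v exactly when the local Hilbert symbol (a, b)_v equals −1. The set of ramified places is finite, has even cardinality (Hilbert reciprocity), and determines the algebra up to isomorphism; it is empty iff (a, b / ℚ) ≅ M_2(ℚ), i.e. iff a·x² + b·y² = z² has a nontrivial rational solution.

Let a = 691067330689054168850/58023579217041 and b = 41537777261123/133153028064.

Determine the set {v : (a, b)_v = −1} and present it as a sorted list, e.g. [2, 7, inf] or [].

[2, 7, 19, 23]

Mod squares: a ≡ 193154, b ≡ 14872858. Check v ∈ {∞, 2, 3, 5, 7, 11, 13, 17, 19, 23, 37, 43}.
v=23: a=23^1·(≡2), b=23^1·(≡4) mod 23; (2|23)=+1, (4|23)=+1; (−1)^{1·1·11}·(+1)^1·(+1)^1 = -1.
v=7: a=7^2·(≡3), b=7^-3·(≡3) mod 7; (3|7)=-1, (3|7)=-1; (−1)^{2·-3·3}·(-1)^-3·(-1)^2 = -1.
v=17: a=17^3·(≡14), b=17^1·(≡11) mod 17; (14|17)=-1, (11|17)=-1; (−1)^{3·1·8}·(-1)^1·(-1)^3 = +1.
v=13: a=13^3·(≡9), b=13^5·(≡1) mod 13; (9|13)=+1, (1|13)=+1; (−1)^{3·5·6}·(+1)^5·(+1)^3 = +1.
v=3: a=3^-22·(≡2), b=3^-8·(≡1) mod 3; (2|3)=-1, (1|3)=+1; (−1)^{-22·-8·1}·(-1)^-8·(+1)^-22 = +1.
v=∞: 193154 > 0 and 14872858 > 0  ⇒  (a,b)_∞ = +1.
v=37: a=37^2·(≡17), b=37^2·(≡22) mod 37; (17|37)=-1, (22|37)=-1; (−1)^{2·2·18}·(-1)^2·(-1)^2 = +1.
v=5: a=5^2·(≡4), b=5^0·(≡2) mod 5; (4|5)=+1, (2|5)=-1; (−1)^{2·0·2}·(+1)^0·(-1)^2 = +1.
v=19: a=19^3·(≡6), b=19^1·(≡5) mod 19; (6|19)=+1, (5|19)=+1; (−1)^{3·1·9}·(+1)^1·(+1)^3 = -1.
v=2: v_2(a)=1, v_2(b)=-5; units ≡ 1, 5 (mod 8); ε·ε+αω+βω = 0·0+1·1+-5·0 ≡ 1  ⇒  (a,b)_2 = -1.
v=11: a=11^2·(≡1), b=11^1·(≡2) mod 11; (1|11)=+1, (2|11)=-1; (−1)^{2·1·5}·(+1)^1·(-1)^2 = +1.
v=43: a=43^-2·(≡14), b=43^-2·(≡18) mod 43; (14|43)=+1, (18|43)=-1; (−1)^{-2·-2·21}·(+1)^-2·(-1)^-2 = +1.
Ram(193154, 14872858) = {2, 7, 19, 23}; no ℚ_2-point on the conic.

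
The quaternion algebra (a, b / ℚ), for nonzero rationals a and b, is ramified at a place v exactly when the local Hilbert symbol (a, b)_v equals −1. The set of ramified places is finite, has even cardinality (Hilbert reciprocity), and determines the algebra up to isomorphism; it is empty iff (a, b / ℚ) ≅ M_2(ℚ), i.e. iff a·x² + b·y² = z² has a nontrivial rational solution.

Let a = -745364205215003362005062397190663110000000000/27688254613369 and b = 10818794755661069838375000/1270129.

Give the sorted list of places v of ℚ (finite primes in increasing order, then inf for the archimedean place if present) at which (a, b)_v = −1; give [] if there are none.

[11, 43]

Mod squares: a ≡ -334191, b ≡ 3526. Check v ∈ {∞, 2, 3, 5, 7, 11, 13, 17, 19, 23, 29, 31, 41, 43}.
v=5: a=5^10·(≡4), b=5^6·(≡4) mod 5; (4|5)=+1, (4|5)=+1; (−1)^{10·6·2}·(+1)^6·(+1)^10 = +1.
v=2: v_2(a)=10, v_2(b)=3; units ≡ 1, 3 (mod 8); ε·ε+αω+βω = 0·1+10·1+3·0 ≡ 0  ⇒  (a,b)_2 = +1.
v=17: a=17^2·(≡12), b=17^2·(≡6) mod 17; (12|17)=-1, (6|17)=-1; (−1)^{2·2·8}·(-1)^2·(-1)^2 = +1.
v=3: a=3^7·(≡2), b=3^4·(≡1) mod 3; (2|3)=-1, (1|3)=+1; (−1)^{7·4·1}·(-1)^4·(+1)^7 = +1.
v=13: a=13^7·(≡8), b=13^4·(≡12) mod 13; (8|13)=-1, (12|13)=+1; (−1)^{7·4·6}·(-1)^4·(+1)^7 = +1.
v=41: a=41^5·(≡1), b=41^3·(≡36) mod 41; (1|41)=+1, (36|41)=+1; (−1)^{5·3·20}·(+1)^3·(+1)^5 = +1.
v=31: a=31^2·(≡7), b=31^0·(≡11) mod 31; (7|31)=+1, (11|31)=-1; (−1)^{2·0·15}·(+1)^0·(-1)^2 = +1.
v=7: a=7^-6·(≡3), b=7^-4·(≡5) mod 7; (3|7)=-1, (5|7)=-1; (−1)^{-6·-4·3}·(-1)^-4·(-1)^-6 = +1.
v=∞: -334191 < 0 and 3526 > 0  ⇒  (a,b)_∞ = +1.
v=29: a=29^-2·(≡7), b=29^0·(≡8) mod 29; (7|29)=+1, (8|29)=-1; (−1)^{-2·0·14}·(+1)^0·(-1)^-2 = +1.
v=43: a=43^2·(≡34), b=43^1·(≡28) mod 43; (34|43)=-1, (28|43)=-1; (−1)^{2·1·21}·(-1)^1·(-1)^2 = -1.
v=23: a=23^-4·(≡20), b=23^-2·(≡20) mod 23; (20|23)=-1, (20|23)=-1; (−1)^{-4·-2·11}·(-1)^-2·(-1)^-4 = +1.
v=11: a=11^3·(≡9), b=11^2·(≡8) mod 11; (9|11)=+1, (8|11)=-1; (−1)^{3·2·5}·(+1)^2·(-1)^3 = -1.
v=19: a=19^3·(≡6), b=19^2·(≡9) mod 19; (6|19)=+1, (9|19)=+1; (−1)^{3·2·9}·(+1)^2·(+1)^3 = +1.
Ram(-334191, 3526) = {11, 43}; no ℚ_11-point on the conic.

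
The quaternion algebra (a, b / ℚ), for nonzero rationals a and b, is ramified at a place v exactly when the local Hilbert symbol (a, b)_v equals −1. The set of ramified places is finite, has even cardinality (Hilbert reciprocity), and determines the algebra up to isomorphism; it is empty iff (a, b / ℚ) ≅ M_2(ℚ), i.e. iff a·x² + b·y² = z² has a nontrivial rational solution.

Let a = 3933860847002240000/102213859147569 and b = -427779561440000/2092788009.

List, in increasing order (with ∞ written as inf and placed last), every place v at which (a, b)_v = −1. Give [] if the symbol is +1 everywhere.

(a, b) ≡ (167321, -3179099) mod (ℚ^×)²; places V = {2, 3, 5, 7, 11, 13, 17, 19, 23, 29, 41, 53, ∞}.
(a,b)_23: α=-2, u≡7; β=-2, v≡21 (mod 23); (7|23)=-1, (21|23)=-1; sign (−1)^0·-1^-2·-1^-2 = +1.
(a,b)_∞: sgn(167321)=+, sgn(-3179099)=−, so +1.
(a,b)_13: α=-4, u≡6; β=-2, v≡12 (mod 13); (6|13)=-1, (12|13)=+1; sign (−1)^0·-1^-2·+1^-4 = +1.
(a,b)_3: α=-4, u≡2; β=-4, v≡1 (mod 3); (2|3)=-1, (1|3)=+1; sign (−1)^0·-1^-4·+1^-4 = +1.
(a,b)_41: α=1, u≡12; β=1, v≡31 (mod 41); (12|41)=-1, (31|41)=+1; sign (−1)^0·-1^1·+1^1 = -1.
(a,b)_17: α=-4, u≡12; β=-2, v≡5 (mod 17); (12|17)=-1, (5|17)=-1; sign (−1)^0·-1^-2·-1^-4 = +1.
(a,b)_11: α=3, u≡1; β=1, v≡1 (mod 11); (1|11)=+1, (1|11)=+1; sign (−1)^1·+1^1·+1^3 = -1.
(a,b)_29: α=2, u≡4; β=2, v≡3 (mod 29); (4|29)=+1, (3|29)=-1; sign (−1)^0·+1^2·-1^2 = +1.
(a,b)_19: α=2, u≡16; β=1, v≡10 (mod 19); (16|19)=+1, (10|19)=-1; sign (−1)^0·+1^1·-1^2 = +1.
(a,b)_53: α=1, u≡8; β=1, v≡29 (mod 53); (8|53)=-1, (29|53)=+1; sign (−1)^0·-1^1·+1^1 = -1.
(a,b)_2: α=10, β=8; u≡1, v≡5 (mod 8); ε(u)ε(v)=0·0, αω(v)=10·1, βω(u)=8·0; sum ≡ 0  ⇒  +1.
(a,b)_5: α=4, u≡1; β=4, v≡4 (mod 5); (1|5)=+1, (4|5)=+1; sign (−1)^0·+1^4·+1^4 = +1.
(a,b)_7: α=1, u≡6; β=1, v≡6 (mod 7); (6|7)=-1, (6|7)=-1; sign (−1)^1·-1^1·-1^1 = -1.
Ram(167321, -3179099) = {7, 11, 41, 53}; no ℚ_7-point on the conic.

[7, 11, 41, 53]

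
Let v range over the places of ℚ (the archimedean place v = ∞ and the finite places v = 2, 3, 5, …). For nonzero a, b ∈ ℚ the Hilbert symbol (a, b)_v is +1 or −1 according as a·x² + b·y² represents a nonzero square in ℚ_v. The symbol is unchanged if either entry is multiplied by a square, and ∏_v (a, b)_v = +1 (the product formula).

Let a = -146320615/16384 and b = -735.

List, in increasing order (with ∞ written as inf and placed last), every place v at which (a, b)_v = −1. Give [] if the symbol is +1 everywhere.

(a, b) ≡ (-1615, -15) mod (ℚ^×)²; places V = {2, 3, 5, 7, 17, 19, 43, ∞}.
(a,b)_7: α=2, u≡4; β=2, v≡6 (mod 7); (4|7)=+1, (6|7)=-1; sign (−1)^0·+1^2·-1^2 = +1.
(a,b)_2: α=-14, β=0; u≡1, v≡1 (mod 8); ε(u)ε(v)=0·0, αω(v)=-14·0, βω(u)=0·0; sum ≡ 0  ⇒  +1.
(a,b)_3: α=0, u≡2; β=1, v≡1 (mod 3); (2|3)=-1, (1|3)=+1; sign (−1)^0·-1^1·+1^0 = -1.
(a,b)_17: α=1, u≡3; β=0, v≡13 (mod 17); (3|17)=-1, (13|17)=+1; sign (−1)^0·-1^0·+1^1 = +1.
(a,b)_5: α=1, u≡3; β=1, v≡3 (mod 5); (3|5)=-1, (3|5)=-1; sign (−1)^0·-1^1·-1^1 = +1.
(a,b)_∞: sgn(-1615)=−, sgn(-15)=−, so -1.
(a,b)_43: α=2, u≡28; β=0, v≡39 (mod 43); (28|43)=-1, (39|43)=-1; sign (−1)^0·-1^0·-1^2 = +1.
(a,b)_19: α=1, u≡15; β=0, v≡6 (mod 19); (15|19)=-1, (6|19)=+1; sign (−1)^0·-1^0·+1^1 = +1.
Ram(-1615, -15) = {3, ∞}; no ℚ_3-point on the conic.

[3, inf]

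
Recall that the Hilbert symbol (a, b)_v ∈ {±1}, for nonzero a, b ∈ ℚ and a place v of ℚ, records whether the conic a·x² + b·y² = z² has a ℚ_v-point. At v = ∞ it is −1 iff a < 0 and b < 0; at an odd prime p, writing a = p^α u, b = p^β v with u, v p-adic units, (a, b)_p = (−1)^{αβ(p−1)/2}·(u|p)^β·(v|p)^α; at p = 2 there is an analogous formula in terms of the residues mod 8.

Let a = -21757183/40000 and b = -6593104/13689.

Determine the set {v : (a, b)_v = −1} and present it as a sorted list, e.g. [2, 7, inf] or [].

[7, inf]

Mod squares: a ≡ -7, b ≡ -301. Check v ∈ {∞, 2, 3, 5, 7, 13, 37, 41, 43}.
v=5: a=5^-4·(≡3), b=5^0·(≡4) mod 5; (3|5)=-1, (4|5)=+1; (−1)^{-4·0·2}·(-1)^0·(+1)^-4 = +1.
v=13: a=13^0·(≡6), b=13^-2·(≡5) mod 13; (6|13)=-1, (5|13)=-1; (−1)^{0·-2·6}·(-1)^-2·(-1)^0 = +1.
v=2: v_2(a)=-6, v_2(b)=4; units ≡ 1, 3 (mod 8); ε·ε+αω+βω = 0·1+-6·1+4·0 ≡ 0  ⇒  (a,b)_2 = +1.
v=7: a=7^1·(≡3), b=7^1·(≡5) mod 7; (3|7)=-1, (5|7)=-1; (−1)^{1·1·3}·(-1)^1·(-1)^1 = -1.
v=∞: -7 < 0 and -301 < 0  ⇒  (a,b)_∞ = -1.
v=43: a=43^2·(≡23), b=43^1·(≡15) mod 43; (23|43)=+1, (15|43)=+1; (−1)^{2·1·21}·(+1)^1·(+1)^2 = +1.
v=41: a=41^2·(≡12), b=41^0·(≡28) mod 41; (12|41)=-1, (28|41)=-1; (−1)^{2·0·20}·(-1)^0·(-1)^2 = +1.
v=37: a=37^0·(≡25), b=37^2·(≡6) mod 37; (25|37)=+1, (6|37)=-1; (−1)^{0·2·18}·(+1)^2·(-1)^0 = +1.
v=3: a=3^0·(≡2), b=3^-4·(≡2) mod 3; (2|3)=-1, (2|3)=-1; (−1)^{0·-4·1}·(-1)^-4·(-1)^0 = +1.
|Ram(-7, -301)| = 2, even; anisotropic at {7, ∞}.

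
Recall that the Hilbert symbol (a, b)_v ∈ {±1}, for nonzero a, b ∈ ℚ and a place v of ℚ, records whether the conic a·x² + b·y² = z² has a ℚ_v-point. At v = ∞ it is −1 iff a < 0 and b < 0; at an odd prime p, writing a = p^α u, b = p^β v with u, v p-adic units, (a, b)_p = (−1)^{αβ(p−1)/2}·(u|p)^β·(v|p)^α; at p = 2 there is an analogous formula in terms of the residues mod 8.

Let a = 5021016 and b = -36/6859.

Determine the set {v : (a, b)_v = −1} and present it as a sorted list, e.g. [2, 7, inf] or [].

(a, b) ≡ (10374, -19) mod (ℚ^×)²; places V = {2, 3, 7, 11, 13, 19, ∞}.
(a,b)_∞: sgn(10374)=+, sgn(-19)=−, so +1.
(a,b)_3: α=1, u≡2; β=2, v≡2 (mod 3); (2|3)=-1, (2|3)=-1; sign (−1)^0·-1^2·-1^1 = -1.
(a,b)_7: α=1, u≡5; β=0, v≡1 (mod 7); (5|7)=-1, (1|7)=+1; sign (−1)^0·-1^0·+1^1 = +1.
(a,b)_13: α=1, u≡2; β=0, v≡2 (mod 13); (2|13)=-1, (2|13)=-1; sign (−1)^0·-1^0·-1^1 = -1.
(a,b)_2: α=3, β=2; u≡3, v≡5 (mod 8); ε(u)ε(v)=1·0, αω(v)=3·1, βω(u)=2·1; sum ≡ 1  ⇒  -1.
(a,b)_19: α=1, u≡12; β=-3, v≡2 (mod 19); (12|19)=-1, (2|19)=-1; sign (−1)^1·-1^-3·-1^1 = -1.
(a,b)_11: α=2, u≡4; β=0, v≡5 (mod 11); (4|11)=+1, (5|11)=+1; sign (−1)^0·+1^0·+1^2 = +1.
|Ram(10374, -19)| = 4, even; anisotropic at {2, 3, 13, 19}.

[2, 3, 13, 19]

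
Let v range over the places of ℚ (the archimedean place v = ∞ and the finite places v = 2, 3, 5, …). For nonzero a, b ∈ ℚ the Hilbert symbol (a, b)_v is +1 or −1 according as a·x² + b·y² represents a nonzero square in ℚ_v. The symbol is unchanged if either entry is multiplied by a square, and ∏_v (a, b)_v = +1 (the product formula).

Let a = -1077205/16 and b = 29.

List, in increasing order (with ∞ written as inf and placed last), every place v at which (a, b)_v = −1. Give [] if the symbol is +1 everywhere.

[17, 19]

(a, b) ≡ (-1077205, 29) mod (ℚ^×)²; places V = {2, 5, 17, 19, 23, 29, ∞}.
(a,b)_5: α=1, u≡4; β=0, v≡4 (mod 5); (4|5)=+1, (4|5)=+1; sign (−1)^0·+1^0·+1^1 = +1.
(a,b)_17: α=1, u≡6; β=0, v≡12 (mod 17); (6|17)=-1, (12|17)=-1; sign (−1)^0·-1^0·-1^1 = -1.
(a,b)_19: α=1, u≡6; β=0, v≡10 (mod 19); (6|19)=+1, (10|19)=-1; sign (−1)^0·+1^0·-1^1 = -1.
(a,b)_2: α=-4, β=0; u≡3, v≡5 (mod 8); ε(u)ε(v)=1·0, αω(v)=-4·1, βω(u)=0·1; sum ≡ 0  ⇒  +1.
(a,b)_∞: sgn(-1077205)=−, sgn(29)=+, so +1.
(a,b)_23: α=1, u≡1; β=0, v≡6 (mod 23); (1|23)=+1, (6|23)=+1; sign (−1)^0·+1^0·+1^1 = +1.
(a,b)_29: α=1, u≡22; β=1, v≡1 (mod 29); (22|29)=+1, (1|29)=+1; sign (−1)^0·+1^1·+1^1 = +1.
Ram(-1077205, 29) = {17, 19}; no ℚ_17-point on the conic.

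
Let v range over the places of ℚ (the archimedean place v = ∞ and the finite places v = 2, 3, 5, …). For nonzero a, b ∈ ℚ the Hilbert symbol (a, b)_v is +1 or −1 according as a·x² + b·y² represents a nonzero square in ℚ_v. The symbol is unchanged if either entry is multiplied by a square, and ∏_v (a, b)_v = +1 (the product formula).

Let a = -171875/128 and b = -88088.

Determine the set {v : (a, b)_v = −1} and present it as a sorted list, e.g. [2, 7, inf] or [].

(a, b) ≡ (-22, -182) mod (ℚ^×)²; places V = {2, 5, 7, 11, 13, ∞}.
(a,b)_11: α=1, u≡4; β=2, v≡9 (mod 11); (4|11)=+1, (9|11)=+1; sign (−1)^0·+1^2·+1^1 = +1.
(a,b)_5: α=6, u≡3; β=0, v≡2 (mod 5); (3|5)=-1, (2|5)=-1; sign (−1)^0·-1^0·-1^6 = +1.
(a,b)_∞: sgn(-22)=−, sgn(-182)=−, so -1.
(a,b)_13: α=0, u≡1; β=1, v≡10 (mod 13); (1|13)=+1, (10|13)=+1; sign (−1)^0·+1^1·+1^0 = +1.
(a,b)_2: α=-7, β=3; u≡5, v≡5 (mod 8); ε(u)ε(v)=0·0, αω(v)=-7·1, βω(u)=3·1; sum ≡ 0  ⇒  +1.
(a,b)_7: α=0, u≡5; β=1, v≡2 (mod 7); (5|7)=-1, (2|7)=+1; sign (−1)^0·-1^1·+1^0 = -1.
|Ram(-22, -182)| = 2, even; anisotropic at {7, ∞}.

[7, inf]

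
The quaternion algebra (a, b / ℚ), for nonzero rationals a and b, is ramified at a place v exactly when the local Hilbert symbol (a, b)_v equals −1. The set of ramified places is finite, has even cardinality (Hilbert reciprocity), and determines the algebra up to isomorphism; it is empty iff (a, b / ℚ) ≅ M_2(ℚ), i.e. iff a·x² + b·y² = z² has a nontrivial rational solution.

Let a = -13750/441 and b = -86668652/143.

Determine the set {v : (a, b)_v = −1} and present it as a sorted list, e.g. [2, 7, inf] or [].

Mod squares: a ≡ -22, b ≡ -46189. Check v ∈ {∞, 2, 3, 5, 7, 11, 13, 17, 19, 37}.
v=17: a=17^0·(≡14), b=17^1·(≡6) mod 17; (14|17)=-1, (6|17)=-1; (−1)^{0·1·8}·(-1)^1·(-1)^0 = -1.
v=19: a=19^0·(≡11), b=19^1·(≡5) mod 19; (11|19)=+1, (5|19)=+1; (−1)^{0·1·9}·(+1)^1·(+1)^0 = +1.
v=37: a=37^0·(≡20), b=37^2·(≡15) mod 37; (20|37)=-1, (15|37)=-1; (−1)^{0·2·18}·(-1)^2·(-1)^0 = +1.
v=∞: -22 < 0 and -46189 < 0  ⇒  (a,b)_∞ = -1.
v=11: a=11^1·(≡4), b=11^-1·(≡9) mod 11; (4|11)=+1, (9|11)=+1; (−1)^{1·-1·5}·(+1)^-1·(+1)^1 = -1.
v=2: v_2(a)=1, v_2(b)=2; units ≡ 5, 3 (mod 8); ε·ε+αω+βω = 0·1+1·1+2·1 ≡ 1  ⇒  (a,b)_2 = -1.
v=7: a=7^-2·(≡6), b=7^2·(≡4) mod 7; (6|7)=-1, (4|7)=+1; (−1)^{-2·2·3}·(-1)^2·(+1)^-2 = +1.
v=13: a=13^0·(≡9), b=13^-1·(≡9) mod 13; (9|13)=+1, (9|13)=+1; (−1)^{0·-1·6}·(+1)^-1·(+1)^0 = +1.
v=5: a=5^4·(≡3), b=5^0·(≡1) mod 5; (3|5)=-1, (1|5)=+1; (−1)^{4·0·2}·(-1)^0·(+1)^4 = +1.
v=3: a=3^-2·(≡2), b=3^0·(≡2) mod 3; (2|3)=-1, (2|3)=-1; (−1)^{-2·0·1}·(-1)^0·(-1)^-2 = +1.
Ram(-22, -46189) = {2, 11, 17, ∞}; no ℚ_2-point on the conic.

[2, 11, 17, inf]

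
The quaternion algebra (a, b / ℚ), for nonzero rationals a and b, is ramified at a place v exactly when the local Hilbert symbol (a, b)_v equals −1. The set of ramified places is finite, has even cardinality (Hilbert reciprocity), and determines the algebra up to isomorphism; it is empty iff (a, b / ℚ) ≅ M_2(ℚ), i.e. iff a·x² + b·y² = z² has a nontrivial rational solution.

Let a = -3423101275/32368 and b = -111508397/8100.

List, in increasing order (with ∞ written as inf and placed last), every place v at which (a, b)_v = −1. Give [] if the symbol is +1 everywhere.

(a, b) ≡ (-3157, -5453) mod (ℚ^×)²; places V = {2, 3, 5, 7, 11, 13, 17, 19, 29, 41, ∞}.
(a,b)_3: α=0, u≡2; β=-4, v≡1 (mod 3); (2|3)=-1, (1|3)=+1; sign (−1)^0·-1^-4·+1^0 = +1.
(a,b)_5: α=2, u≡3; β=-2, v≡2 (mod 5); (3|5)=-1, (2|5)=-1; sign (−1)^0·-1^-2·-1^2 = +1.
(a,b)_17: α=-2, u≡11; β=0, v≡16 (mod 17); (11|17)=-1, (16|17)=+1; sign (−1)^0·-1^0·+1^-2 = +1.
(a,b)_∞: sgn(-3157)=−, sgn(-5453)=−, so -1.
(a,b)_2: α=-4, β=-2; u≡3, v≡3 (mod 8); ε(u)ε(v)=1·1, αω(v)=-4·1, βω(u)=-2·1; sum ≡ 1  ⇒  -1.
(a,b)_13: α=0, u≡11; β=2, v≡2 (mod 13); (11|13)=-1, (2|13)=-1; sign (−1)^0·-1^2·-1^0 = +1.
(a,b)_11: α=1, u≡7; β=2, v≡3 (mod 11); (7|11)=-1, (3|11)=+1; sign (−1)^0·-1^2·+1^1 = +1.
(a,b)_41: α=1, u≡32; β=1, v≡40 (mod 41); (32|41)=+1, (40|41)=+1; sign (−1)^0·+1^1·+1^1 = +1.
(a,b)_19: α=2, u≡5; β=1, v≡11 (mod 19); (5|19)=+1, (11|19)=+1; sign (−1)^0·+1^1·+1^2 = +1.
(a,b)_29: α=2, u≡5; β=0, v≡6 (mod 29); (5|29)=+1, (6|29)=+1; sign (−1)^0·+1^0·+1^2 = +1.
(a,b)_7: α=-1, u≡2; β=1, v≡3 (mod 7); (2|7)=+1, (3|7)=-1; sign (−1)^1·+1^1·-1^-1 = +1.
|Ram(-3157, -5453)| = 2, even; anisotropic at {2, ∞}.

[2, inf]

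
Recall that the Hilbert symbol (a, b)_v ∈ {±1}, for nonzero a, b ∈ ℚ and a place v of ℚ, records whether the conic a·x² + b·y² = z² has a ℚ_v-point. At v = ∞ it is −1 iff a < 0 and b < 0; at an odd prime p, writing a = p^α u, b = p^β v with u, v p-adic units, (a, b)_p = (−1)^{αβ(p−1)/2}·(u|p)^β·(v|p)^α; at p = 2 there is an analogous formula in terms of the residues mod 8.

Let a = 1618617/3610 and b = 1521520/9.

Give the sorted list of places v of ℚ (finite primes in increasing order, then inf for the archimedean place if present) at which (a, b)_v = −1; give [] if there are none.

Mod squares: a ≡ 2730, b ≡ 95095. Check v ∈ {∞, 2, 3, 5, 7, 11, 13, 19}.
v=5: a=5^-1·(≡1), b=5^1·(≡1) mod 5; (1|5)=+1, (1|5)=+1; (−1)^{-1·1·2}·(+1)^1·(+1)^-1 = +1.
v=7: a=7^3·(≡3), b=7^1·(≡5) mod 7; (3|7)=-1, (5|7)=-1; (−1)^{3·1·3}·(-1)^1·(-1)^3 = -1.
v=11: a=11^2·(≡6), b=11^1·(≡8) mod 11; (6|11)=-1, (8|11)=-1; (−1)^{2·1·5}·(-1)^1·(-1)^2 = -1.
v=13: a=13^1·(≡11), b=13^1·(≡3) mod 13; (11|13)=-1, (3|13)=+1; (−1)^{1·1·6}·(-1)^1·(+1)^1 = -1.
v=2: v_2(a)=-1, v_2(b)=4; units ≡ 5, 7 (mod 8); ε·ε+αω+βω = 0·1+-1·0+4·1 ≡ 0  ⇒  (a,b)_2 = +1.
v=3: a=3^1·(≡1), b=3^-2·(≡1) mod 3; (1|3)=+1, (1|3)=+1; (−1)^{1·-2·1}·(+1)^-2·(+1)^1 = +1.
v=19: a=19^-2·(≡14), b=19^1·(≡10) mod 19; (14|19)=-1, (10|19)=-1; (−1)^{-2·1·9}·(-1)^1·(-1)^-2 = -1.
v=∞: 2730 > 0 and 95095 > 0  ⇒  (a,b)_∞ = +1.
Ram(2730, 95095) = {7, 11, 13, 19}; no ℚ_7-point on the conic.

[7, 11, 13, 19]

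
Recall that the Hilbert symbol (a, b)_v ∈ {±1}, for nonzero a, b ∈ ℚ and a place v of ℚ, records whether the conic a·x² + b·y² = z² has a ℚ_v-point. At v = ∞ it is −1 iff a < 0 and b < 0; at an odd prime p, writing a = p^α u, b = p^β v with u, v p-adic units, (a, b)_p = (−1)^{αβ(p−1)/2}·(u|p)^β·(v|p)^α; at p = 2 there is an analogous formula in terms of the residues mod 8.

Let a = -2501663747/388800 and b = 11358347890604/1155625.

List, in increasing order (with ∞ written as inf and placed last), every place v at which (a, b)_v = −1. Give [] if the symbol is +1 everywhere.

[2, 3, 11, 17]

(a, b) ≡ (-969, 11) mod (ℚ^×)²; places V = {2, 3, 5, 11, 13, 17, 19, 23, 43, ∞}.
(a,b)_13: α=0, u≡6; β=2, v≡7 (mod 13); (6|13)=-1, (7|13)=-1; sign (−1)^0·-1^2·-1^0 = +1.
(a,b)_43: α=0, u≡12; β=-2, v≡11 (mod 43); (12|43)=-1, (11|43)=+1; sign (−1)^0·-1^-2·+1^0 = +1.
(a,b)_19: α=1, u≡16; β=2, v≡6 (mod 19); (16|19)=+1, (6|19)=+1; sign (−1)^0·+1^2·+1^1 = +1.
(a,b)_∞: sgn(-969)=−, sgn(11)=+, so +1.
(a,b)_17: α=1, u≡12; β=2, v≡7 (mod 17); (12|17)=-1, (7|17)=-1; sign (−1)^0·-1^2·-1^1 = -1.
(a,b)_3: α=-5, u≡1; β=0, v≡2 (mod 3); (1|3)=+1, (2|3)=-1; sign (−1)^0·+1^0·-1^-5 = -1.
(a,b)_5: α=-2, u≡4; β=-4, v≡1 (mod 5); (4|5)=+1, (1|5)=+1; sign (−1)^0·+1^-4·+1^-2 = +1.
(a,b)_2: α=-6, β=2; u≡7, v≡3 (mod 8); ε(u)ε(v)=1·1, αω(v)=-6·1, βω(u)=2·0; sum ≡ 1  ⇒  -1.
(a,b)_11: α=4, u≡8; β=5, v≡4 (mod 11); (8|11)=-1, (4|11)=+1; sign (−1)^0·-1^5·+1^4 = -1.
(a,b)_23: α=2, u≡7; β=0, v≡7 (mod 23); (7|23)=-1, (7|23)=-1; sign (−1)^0·-1^0·-1^2 = +1.
Ram(-969, 11) = {2, 3, 11, 17}; no ℚ_2-point on the conic.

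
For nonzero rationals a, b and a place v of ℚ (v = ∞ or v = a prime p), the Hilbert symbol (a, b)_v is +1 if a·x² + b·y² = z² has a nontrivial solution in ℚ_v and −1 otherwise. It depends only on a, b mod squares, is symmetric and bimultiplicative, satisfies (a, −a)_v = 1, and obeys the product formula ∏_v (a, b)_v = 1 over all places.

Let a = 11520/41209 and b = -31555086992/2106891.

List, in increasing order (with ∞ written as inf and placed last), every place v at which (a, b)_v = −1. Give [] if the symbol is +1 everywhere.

(a, b) ≡ (5, -84227) mod (ℚ^×)²; places V = {2, 3, 5, 7, 11, 13, 19, 23, 29, 31, 37, ∞}.
(a,b)_∞: sgn(5)=+, sgn(-84227)=−, so +1.
(a,b)_37: α=0, u≡15; β=-2, v≡32 (mod 37); (15|37)=-1, (32|37)=-1; sign (−1)^0·-1^-2·-1^0 = +1.
(a,b)_7: α=-2, u≡5; β=0, v≡4 (mod 7); (5|7)=-1, (4|7)=+1; sign (−1)^0·-1^0·+1^-2 = +1.
(a,b)_3: α=2, u≡2; β=-4, v≡1 (mod 3); (2|3)=-1, (1|3)=+1; sign (−1)^0·-1^-4·+1^2 = +1.
(a,b)_23: α=0, u≡7; β=2, v≡17 (mod 23); (7|23)=-1, (17|23)=-1; sign (−1)^0·-1^2·-1^0 = +1.
(a,b)_5: α=1, u≡1; β=0, v≡3 (mod 5); (1|5)=+1, (3|5)=-1; sign (−1)^0·+1^0·-1^1 = -1.
(a,b)_2: α=8, β=4; u≡5, v≡5 (mod 8); ε(u)ε(v)=0·0, αω(v)=8·1, βω(u)=4·1; sum ≡ 0  ⇒  +1.
(a,b)_19: α=0, u≡16; β=-1, v≡3 (mod 19); (16|19)=+1, (3|19)=-1; sign (−1)^0·+1^-1·-1^0 = +1.
(a,b)_29: α=-2, u≡25; β=2, v≡18 (mod 29); (25|29)=+1, (18|29)=-1; sign (−1)^0·+1^2·-1^-2 = +1.
(a,b)_11: α=0, u≡1; β=1, v≡2 (mod 11); (1|11)=+1, (2|11)=-1; sign (−1)^0·+1^1·-1^0 = +1.
(a,b)_13: α=0, u≡11; β=1, v≡11 (mod 13); (11|13)=-1, (11|13)=-1; sign (−1)^0·-1^1·-1^0 = -1.
(a,b)_31: α=0, u≡5; β=1, v≡29 (mod 31); (5|31)=+1, (29|31)=-1; sign (−1)^0·+1^1·-1^0 = +1.
Ram(5, -84227) = {5, 13}; no ℚ_5-point on the conic.

[5, 13]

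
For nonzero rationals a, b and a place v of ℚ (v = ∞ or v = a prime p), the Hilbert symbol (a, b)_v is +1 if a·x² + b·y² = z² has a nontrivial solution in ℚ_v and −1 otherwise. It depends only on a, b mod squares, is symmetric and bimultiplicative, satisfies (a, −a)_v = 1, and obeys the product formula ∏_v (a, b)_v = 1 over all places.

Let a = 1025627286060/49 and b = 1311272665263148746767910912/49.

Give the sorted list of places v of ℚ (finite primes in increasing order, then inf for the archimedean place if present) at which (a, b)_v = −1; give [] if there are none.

[2, 5, 13, 29, 37, 41]

Mod squares: a ≡ 209235, b ≡ 39442. Check v ∈ {∞, 2, 3, 5, 7, 13, 29, 37, 41}.
v=29: a=29^1·(≡28), b=29^2·(≡10) mod 29; (28|29)=+1, (10|29)=-1; (−1)^{1·2·14}·(+1)^2·(-1)^1 = -1.
v=3: a=3^7·(≡1), b=3^10·(≡1) mod 3; (1|3)=+1, (1|3)=+1; (−1)^{7·10·1}·(+1)^10·(+1)^7 = +1.
v=2: v_2(a)=2, v_2(b)=11; units ≡ 3, 1 (mod 8); ε·ε+αω+βω = 1·0+2·0+11·1 ≡ 1  ⇒  (a,b)_2 = -1.
v=13: a=13^1·(≡12), b=13^3·(≡8) mod 13; (12|13)=+1, (8|13)=-1; (−1)^{1·3·6}·(+1)^3·(-1)^1 = -1.
v=37: a=37^1·(≡19), b=37^3·(≡16) mod 37; (19|37)=-1, (16|37)=+1; (−1)^{1·3·18}·(-1)^3·(+1)^1 = -1.
v=5: a=5^1·(≡3), b=5^0·(≡3) mod 5; (3|5)=-1, (3|5)=-1; (−1)^{1·0·2}·(-1)^0·(-1)^1 = -1.
v=41: a=41^2·(≡28), b=41^5·(≡6) mod 41; (28|41)=-1, (6|41)=-1; (−1)^{2·5·20}·(-1)^5·(-1)^2 = -1.
v=7: a=7^-2·(≡6), b=7^-2·(≡2) mod 7; (6|7)=-1, (2|7)=+1; (−1)^{-2·-2·3}·(-1)^-2·(+1)^-2 = +1.
v=∞: 209235 > 0 and 39442 > 0  ⇒  (a,b)_∞ = +1.
Ram(209235, 39442) = {2, 5, 13, 29, 37, 41}; no ℚ_2-point on the conic.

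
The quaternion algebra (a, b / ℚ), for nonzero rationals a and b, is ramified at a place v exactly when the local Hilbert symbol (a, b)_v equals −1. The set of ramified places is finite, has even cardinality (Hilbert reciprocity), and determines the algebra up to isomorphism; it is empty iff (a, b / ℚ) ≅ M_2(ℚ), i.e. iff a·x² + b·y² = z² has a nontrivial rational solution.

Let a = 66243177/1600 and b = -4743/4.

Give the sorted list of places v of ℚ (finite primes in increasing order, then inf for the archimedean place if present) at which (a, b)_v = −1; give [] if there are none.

[7, 13, 31, 43]

(a, b) ≡ (817817, -527) mod (ℚ^×)²; places V = {2, 3, 5, 7, 11, 13, 17, 19, 31, 43, ∞}.
(a,b)_31: α=0, u≡6; β=1, v≡16 (mod 31); (6|31)=-1, (16|31)=+1; sign (−1)^0·-1^1·+1^0 = -1.
(a,b)_3: α=4, u≡2; β=2, v≡1 (mod 3); (2|3)=-1, (1|3)=+1; sign (−1)^0·-1^2·+1^4 = +1.
(a,b)_∞: sgn(817817)=+, sgn(-527)=−, so +1.
(a,b)_19: α=1, u≡10; β=0, v≡16 (mod 19); (10|19)=-1, (16|19)=+1; sign (−1)^0·-1^0·+1^1 = +1.
(a,b)_5: α=-2, u≡3; β=0, v≡3 (mod 5); (3|5)=-1, (3|5)=-1; sign (−1)^0·-1^0·-1^-2 = +1.
(a,b)_17: α=0, u≡4; β=1, v≡11 (mod 17); (4|17)=+1, (11|17)=-1; sign (−1)^0·+1^1·-1^0 = +1.
(a,b)_2: α=-6, β=-2; u≡1, v≡1 (mod 8); ε(u)ε(v)=0·0, αω(v)=-6·0, βω(u)=-2·0; sum ≡ 0  ⇒  +1.
(a,b)_43: α=1, u≡31; β=0, v≡29 (mod 43); (31|43)=+1, (29|43)=-1; sign (−1)^0·+1^0·-1^1 = -1.
(a,b)_11: α=1, u≡5; β=0, v≡5 (mod 11); (5|11)=+1, (5|11)=+1; sign (−1)^0·+1^0·+1^1 = +1.
(a,b)_13: α=1, u≡6; β=0, v≡7 (mod 13); (6|13)=-1, (7|13)=-1; sign (−1)^0·-1^0·-1^1 = -1.
(a,b)_7: α=1, u≡1; β=0, v≡6 (mod 7); (1|7)=+1, (6|7)=-1; sign (−1)^0·+1^0·-1^1 = -1.
(817817, -527 / ℚ) ramifies at {7, 13, 31, 43}: a division algebra.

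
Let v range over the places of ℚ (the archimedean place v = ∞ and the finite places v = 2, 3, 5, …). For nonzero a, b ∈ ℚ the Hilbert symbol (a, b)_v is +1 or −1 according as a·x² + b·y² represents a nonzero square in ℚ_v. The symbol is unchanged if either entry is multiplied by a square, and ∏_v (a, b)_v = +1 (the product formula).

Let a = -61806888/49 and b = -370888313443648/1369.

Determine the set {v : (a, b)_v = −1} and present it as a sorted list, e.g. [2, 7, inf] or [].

[23, inf]

(a, b) ≡ (-190762, -13) mod (ℚ^×)²; places V = {2, 3, 7, 11, 13, 23, 29, 37, ∞}.
(a,b)_13: α=1, u≡1; β=3, v≡4 (mod 13); (1|13)=+1, (4|13)=+1; sign (−1)^0·+1^3·+1^1 = +1.
(a,b)_3: α=4, u≡2; β=0, v≡2 (mod 3); (2|3)=-1, (2|3)=-1; sign (−1)^0·-1^0·-1^4 = +1.
(a,b)_37: α=0, u≡11; β=-2, v≡2 (mod 37); (11|37)=+1, (2|37)=-1; sign (−1)^0·+1^-2·-1^0 = +1.
(a,b)_2: α=3, β=6; u≡3, v≡3 (mod 8); ε(u)ε(v)=1·1, αω(v)=3·1, βω(u)=6·1; sum ≡ 0  ⇒  +1.
(a,b)_29: α=1, u≡23; β=2, v≡28 (mod 29); (23|29)=+1, (28|29)=+1; sign (−1)^0·+1^2·+1^1 = +1.
(a,b)_11: α=1, u≡5; β=2, v≡3 (mod 11); (5|11)=+1, (3|11)=+1; sign (−1)^0·+1^2·+1^1 = +1.
(a,b)_23: α=1, u≡6; β=2, v≡20 (mod 23); (6|23)=+1, (20|23)=-1; sign (−1)^0·+1^2·-1^1 = -1.
(a,b)_∞: sgn(-190762)=−, sgn(-13)=−, so -1.
(a,b)_7: α=-2, u≡4; β=2, v≡2 (mod 7); (4|7)=+1, (2|7)=+1; sign (−1)^0·+1^2·+1^-2 = +1.
(-190762, -13 / ℚ) ramifies at {23, ∞}: a division algebra.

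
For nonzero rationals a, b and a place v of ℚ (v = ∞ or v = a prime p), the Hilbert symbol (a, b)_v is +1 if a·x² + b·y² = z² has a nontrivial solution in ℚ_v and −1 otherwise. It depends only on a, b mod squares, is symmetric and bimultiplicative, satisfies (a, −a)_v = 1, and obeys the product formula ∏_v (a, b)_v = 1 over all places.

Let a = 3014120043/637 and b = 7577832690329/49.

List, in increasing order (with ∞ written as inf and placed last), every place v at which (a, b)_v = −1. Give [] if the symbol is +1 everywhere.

(a, b) ≡ (99671, 41) mod (ℚ^×)²; places V = {2, 3, 7, 11, 13, 17, 19, 41, ∞}.
(a,b)_11: α=3, u≡6; β=6, v≡8 (mod 11); (6|11)=-1, (8|11)=-1; sign (−1)^0·-1^6·-1^3 = -1.
(a,b)_41: α=1, u≡35; β=1, v≡16 (mod 41); (35|41)=-1, (16|41)=+1; sign (−1)^0·-1^1·+1^1 = -1.
(a,b)_7: α=-2, u≡3; β=-2, v≡6 (mod 7); (3|7)=-1, (6|7)=-1; sign (−1)^0·-1^-2·-1^-2 = +1.
(a,b)_19: α=2, u≡6; β=2, v≡8 (mod 19); (6|19)=+1, (8|19)=-1; sign (−1)^0·+1^2·-1^2 = +1.
(a,b)_3: α=2, u≡2; β=0, v≡2 (mod 3); (2|3)=-1, (2|3)=-1; sign (−1)^0·-1^0·-1^2 = +1.
(a,b)_2: α=0, β=0; u≡7, v≡1 (mod 8); ε(u)ε(v)=1·0, αω(v)=0·0, βω(u)=0·0; sum ≡ 0  ⇒  +1.
(a,b)_17: α=1, u≡13; β=2, v≡7 (mod 17); (13|17)=+1, (7|17)=-1; sign (−1)^0·+1^2·-1^1 = -1.
(a,b)_∞: sgn(99671)=+, sgn(41)=+, so +1.
(a,b)_13: α=-1, u≡9; β=0, v≡7 (mod 13); (9|13)=+1, (7|13)=-1; sign (−1)^0·+1^0·-1^-1 = -1.
(99671, 41 / ℚ) ramifies at {11, 13, 17, 41}: a division algebra.

[11, 13, 17, 41]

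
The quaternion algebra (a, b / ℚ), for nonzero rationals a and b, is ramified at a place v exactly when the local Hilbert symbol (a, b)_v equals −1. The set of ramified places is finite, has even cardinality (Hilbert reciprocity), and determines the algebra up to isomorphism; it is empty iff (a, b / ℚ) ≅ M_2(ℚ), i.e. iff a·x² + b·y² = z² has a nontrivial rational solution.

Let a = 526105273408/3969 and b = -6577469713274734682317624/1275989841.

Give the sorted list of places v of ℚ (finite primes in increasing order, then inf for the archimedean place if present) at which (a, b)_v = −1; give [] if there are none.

[13, 29]

(a, b) ≡ (78793, -46) mod (ℚ^×)²; places V = {2, 3, 7, 11, 13, 17, 19, 23, 29, ∞}.
(a,b)_17: α=2, u≡4; β=4, v≡7 (mod 17); (4|17)=+1, (7|17)=-1; sign (−1)^0·+1^4·-1^2 = +1.
(a,b)_∞: sgn(78793)=+, sgn(-46)=−, so +1.
(a,b)_29: α=1, u≡13; β=2, v≡11 (mod 29); (13|29)=+1, (11|29)=-1; sign (−1)^0·+1^2·-1^1 = -1.
(a,b)_2: α=6, β=3; u≡1, v≡1 (mod 8); ε(u)ε(v)=0·0, αω(v)=6·0, βω(u)=3·0; sum ≡ 0  ⇒  +1.
(a,b)_11: α=1, u≡10; β=2, v≡5 (mod 11); (10|11)=-1, (5|11)=+1; sign (−1)^0·-1^2·+1^1 = +1.
(a,b)_13: α=1, u≡10; β=2, v≡11 (mod 13); (10|13)=+1, (11|13)=-1; sign (−1)^0·+1^2·-1^1 = -1.
(a,b)_23: α=0, u≡9; β=3, v≡19 (mod 23); (9|23)=+1, (19|23)=-1; sign (−1)^0·+1^3·-1^0 = +1.
(a,b)_7: α=-2, u≡2; β=-4, v≡6 (mod 7); (2|7)=+1, (6|7)=-1; sign (−1)^0·+1^-4·-1^-2 = +1.
(a,b)_3: α=-4, u≡1; β=-12, v≡2 (mod 3); (1|3)=+1, (2|3)=-1; sign (−1)^0·+1^-12·-1^-4 = +1.
(a,b)_19: α=3, u≡6; β=6, v≡1 (mod 19); (6|19)=+1, (1|19)=+1; sign (−1)^0·+1^6·+1^3 = +1.
|Ram(78793, -46)| = 2, even; anisotropic at {13, 29}.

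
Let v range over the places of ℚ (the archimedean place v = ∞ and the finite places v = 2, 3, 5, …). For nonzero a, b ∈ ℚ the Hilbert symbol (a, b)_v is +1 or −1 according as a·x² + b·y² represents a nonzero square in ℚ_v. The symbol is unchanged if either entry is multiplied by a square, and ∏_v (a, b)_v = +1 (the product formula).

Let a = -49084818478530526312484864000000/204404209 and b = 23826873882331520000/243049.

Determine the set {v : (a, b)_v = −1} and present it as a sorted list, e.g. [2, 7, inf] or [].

(a, b) ≡ (-115661, 23) mod (ℚ^×)²; places V = {2, 5, 7, 11, 13, 17, 23, 29, 31, 41, ∞}.
(a,b)_2: α=18, β=10; u≡3, v≡7 (mod 8); ε(u)ε(v)=1·1, αω(v)=18·0, βω(u)=10·1; sum ≡ 1  ⇒  -1.
(a,b)_5: α=6, u≡1; β=4, v≡3 (mod 5); (1|5)=+1, (3|5)=-1; sign (−1)^0·+1^4·-1^6 = +1.
(a,b)_17: α=-2, u≡3; β=-2, v≡14 (mod 17); (3|17)=-1, (14|17)=-1; sign (−1)^0·-1^-2·-1^-2 = +1.
(a,b)_23: α=2, u≡2; β=1, v≡8 (mod 23); (2|23)=+1, (8|23)=+1; sign (−1)^0·+1^1·+1^2 = +1.
(a,b)_11: α=4, u≡4; β=2, v≡3 (mod 11); (4|11)=+1, (3|11)=+1; sign (−1)^0·+1^2·+1^4 = +1.
(a,b)_29: α=-4, u≡7; β=-2, v≡6 (mod 29); (7|29)=+1, (6|29)=+1; sign (−1)^0·+1^-2·+1^-4 = +1.
(a,b)_31: α=3, u≡8; β=2, v≡22 (mod 31); (8|31)=+1, (22|31)=-1; sign (−1)^0·+1^2·-1^3 = -1.
(a,b)_7: α=3, u≡1; β=2, v≡2 (mod 7); (1|7)=+1, (2|7)=+1; sign (−1)^0·+1^2·+1^3 = +1.
(a,b)_41: α=3, u≡16; β=2, v≡2 (mod 41); (16|41)=+1, (2|41)=+1; sign (−1)^0·+1^2·+1^3 = +1.
(a,b)_∞: sgn(-115661)=−, sgn(23)=+, so +1.
(a,b)_13: α=3, u≡2; β=2, v≡3 (mod 13); (2|13)=-1, (3|13)=+1; sign (−1)^0·-1^2·+1^3 = +1.
Ram(-115661, 23) = {2, 31}; no ℚ_2-point on the conic.

[2, 31]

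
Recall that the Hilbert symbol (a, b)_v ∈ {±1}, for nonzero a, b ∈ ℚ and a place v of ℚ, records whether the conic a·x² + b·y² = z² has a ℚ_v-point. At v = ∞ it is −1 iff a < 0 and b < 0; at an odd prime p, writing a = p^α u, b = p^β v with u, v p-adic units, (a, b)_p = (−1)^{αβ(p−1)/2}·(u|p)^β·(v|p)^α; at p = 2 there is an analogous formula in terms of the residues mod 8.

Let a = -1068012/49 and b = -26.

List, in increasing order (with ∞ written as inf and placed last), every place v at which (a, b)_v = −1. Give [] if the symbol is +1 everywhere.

[2, 11, 29, inf]

Mod squares: a ≡ -29667, b ≡ -26. Check v ∈ {∞, 2, 3, 7, 11, 13, 29, 31}.
v=13: a=13^0·(≡12), b=13^1·(≡11) mod 13; (12|13)=+1, (11|13)=-1; (−1)^{0·1·6}·(+1)^1·(-1)^0 = +1.
v=∞: -29667 < 0 and -26 < 0  ⇒  (a,b)_∞ = -1.
v=29: a=29^1·(≡3), b=29^0·(≡3) mod 29; (3|29)=-1, (3|29)=-1; (−1)^{1·0·14}·(-1)^0·(-1)^1 = -1.
v=2: v_2(a)=2, v_2(b)=1; units ≡ 5, 3 (mod 8); ε·ε+αω+βω = 0·1+2·1+1·1 ≡ 1  ⇒  (a,b)_2 = -1.
v=7: a=7^-2·(≡6), b=7^0·(≡2) mod 7; (6|7)=-1, (2|7)=+1; (−1)^{-2·0·3}·(-1)^0·(+1)^-2 = +1.
v=31: a=31^1·(≡8), b=31^0·(≡5) mod 31; (8|31)=+1, (5|31)=+1; (−1)^{1·0·15}·(+1)^0·(+1)^1 = +1.
v=11: a=11^1·(≡1), b=11^0·(≡7) mod 11; (1|11)=+1, (7|11)=-1; (−1)^{1·0·5}·(+1)^0·(-1)^1 = -1.
v=3: a=3^3·(≡2), b=3^0·(≡1) mod 3; (2|3)=-1, (1|3)=+1; (−1)^{3·0·1}·(-1)^0·(+1)^3 = +1.
(-29667, -26 / ℚ) ramifies at {2, 11, 29, ∞}: a division algebra.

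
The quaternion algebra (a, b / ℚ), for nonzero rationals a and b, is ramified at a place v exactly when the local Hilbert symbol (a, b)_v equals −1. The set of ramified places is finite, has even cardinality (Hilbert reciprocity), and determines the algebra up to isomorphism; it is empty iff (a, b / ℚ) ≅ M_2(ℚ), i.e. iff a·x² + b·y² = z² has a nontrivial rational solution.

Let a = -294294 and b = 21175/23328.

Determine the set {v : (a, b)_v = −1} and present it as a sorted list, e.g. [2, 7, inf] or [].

[2, 3]

Mod squares: a ≡ -6006, b ≡ 14. Check v ∈ {∞, 2, 3, 5, 7, 11, 13}.
v=7: a=7^3·(≡3), b=7^1·(≡2) mod 7; (3|7)=-1, (2|7)=+1; (−1)^{3·1·3}·(-1)^1·(+1)^3 = +1.
v=13: a=13^1·(≡8), b=13^0·(≡4) mod 13; (8|13)=-1, (4|13)=+1; (−1)^{1·0·6}·(-1)^0·(+1)^1 = +1.
v=∞: -6006 < 0 and 14 > 0  ⇒  (a,b)_∞ = +1.
v=11: a=11^1·(≡9), b=11^2·(≡4) mod 11; (9|11)=+1, (4|11)=+1; (−1)^{1·2·5}·(+1)^2·(+1)^1 = +1.
v=2: v_2(a)=1, v_2(b)=-5; units ≡ 5, 7 (mod 8); ε·ε+αω+βω = 0·1+1·0+-5·1 ≡ 1  ⇒  (a,b)_2 = -1.
v=5: a=5^0·(≡1), b=5^2·(≡4) mod 5; (1|5)=+1, (4|5)=+1; (−1)^{0·2·2}·(+1)^2·(+1)^0 = +1.
v=3: a=3^1·(≡2), b=3^-6·(≡2) mod 3; (2|3)=-1, (2|3)=-1; (−1)^{1·-6·1}·(-1)^-6·(-1)^1 = -1.
|Ram(-6006, 14)| = 2, even; anisotropic at {2, 3}.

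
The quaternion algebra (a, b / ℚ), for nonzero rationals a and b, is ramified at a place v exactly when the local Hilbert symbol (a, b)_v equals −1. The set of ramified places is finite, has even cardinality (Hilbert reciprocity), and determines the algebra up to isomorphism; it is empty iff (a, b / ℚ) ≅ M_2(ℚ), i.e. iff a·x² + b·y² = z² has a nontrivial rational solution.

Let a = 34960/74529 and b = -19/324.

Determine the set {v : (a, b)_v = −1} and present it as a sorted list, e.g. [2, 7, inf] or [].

[]

(a, b) ≡ (2185, -19) mod (ℚ^×)²; places V = {2, 3, 5, 7, 13, 19, 23, ∞}.
(a,b)_∞: sgn(2185)=+, sgn(-19)=−, so +1.
(a,b)_2: α=4, β=-2; u≡1, v≡5 (mod 8); ε(u)ε(v)=0·0, αω(v)=4·1, βω(u)=-2·0; sum ≡ 0  ⇒  +1.
(a,b)_3: α=-2, u≡1; β=-4, v≡2 (mod 3); (1|3)=+1, (2|3)=-1; sign (−1)^0·+1^-4·-1^-2 = +1.
(a,b)_13: α=-2, u≡10; β=0, v≡6 (mod 13); (10|13)=+1, (6|13)=-1; sign (−1)^0·+1^0·-1^-2 = +1.
(a,b)_23: α=1, u≡13; β=0, v≡2 (mod 23); (13|23)=+1, (2|23)=+1; sign (−1)^0·+1^0·+1^1 = +1.
(a,b)_7: α=-2, u≡1; β=0, v≡1 (mod 7); (1|7)=+1, (1|7)=+1; sign (−1)^0·+1^0·+1^-2 = +1.
(a,b)_19: α=1, u≡17; β=1, v≡18 (mod 19); (17|19)=+1, (18|19)=-1; sign (−1)^1·+1^1·-1^1 = +1.
(a,b)_5: α=1, u≡3; β=0, v≡4 (mod 5); (3|5)=-1, (4|5)=+1; sign (−1)^0·-1^0·+1^1 = +1.
Ram(a, b) = ∅: the form 2185·x² + -19·y² − z² is isotropic over every ℚ_v, so by Hasse–Minkowski it is isotropic over ℚ.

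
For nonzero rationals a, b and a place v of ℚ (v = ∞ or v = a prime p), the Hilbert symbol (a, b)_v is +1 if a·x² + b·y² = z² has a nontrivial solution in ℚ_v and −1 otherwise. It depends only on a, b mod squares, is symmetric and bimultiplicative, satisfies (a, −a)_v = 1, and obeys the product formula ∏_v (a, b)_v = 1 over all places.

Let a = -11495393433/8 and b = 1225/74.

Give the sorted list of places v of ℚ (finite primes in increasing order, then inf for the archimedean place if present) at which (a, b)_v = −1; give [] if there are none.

Mod squares: a ≡ -2554531874, b ≡ 74. Check v ∈ {∞, 2, 3, 5, 7, 19, 29, 31, 37, 43, 47}.
v=2: v_2(a)=-3, v_2(b)=-1; units ≡ 7, 5 (mod 8); ε·ε+αω+βω = 1·0+-3·1+-1·0 ≡ 1  ⇒  (a,b)_2 = -1.
v=47: a=47^1·(≡40), b=47^0·(≡21) mod 47; (40|47)=-1, (21|47)=+1; (−1)^{1·0·23}·(-1)^0·(+1)^1 = +1.
v=29: a=29^1·(≡4), b=29^0·(≡24) mod 29; (4|29)=+1, (24|29)=+1; (−1)^{1·0·14}·(+1)^0·(+1)^1 = +1.
v=3: a=3^2·(≡1), b=3^0·(≡2) mod 3; (1|3)=+1, (2|3)=-1; (−1)^{2·0·1}·(+1)^0·(-1)^2 = +1.
v=∞: -2554531874 < 0 and 74 > 0  ⇒  (a,b)_∞ = +1.
v=37: a=37^1·(≡8), b=37^-1·(≡2) mod 37; (8|37)=-1, (2|37)=-1; (−1)^{1·-1·18}·(-1)^-1·(-1)^1 = +1.
v=5: a=5^0·(≡4), b=5^2·(≡1) mod 5; (4|5)=+1, (1|5)=+1; (−1)^{0·2·2}·(+1)^2·(+1)^0 = +1.
v=7: a=7^0·(≡1), b=7^2·(≡1) mod 7; (1|7)=+1, (1|7)=+1; (−1)^{0·2·3}·(+1)^2·(+1)^0 = +1.
v=43: a=43^1·(≡12), b=43^0·(≡9) mod 43; (12|43)=-1, (9|43)=+1; (−1)^{1·0·21}·(-1)^0·(+1)^1 = +1.
v=31: a=31^1·(≡20), b=31^0·(≡22) mod 31; (20|31)=+1, (22|31)=-1; (−1)^{1·0·15}·(+1)^0·(-1)^1 = -1.
v=19: a=19^1·(≡14), b=19^0·(≡5) mod 19; (14|19)=-1, (5|19)=+1; (−1)^{1·0·9}·(-1)^0·(+1)^1 = +1.
|Ram(-2554531874, 74)| = 2, even; anisotropic at {2, 31}.

[2, 31]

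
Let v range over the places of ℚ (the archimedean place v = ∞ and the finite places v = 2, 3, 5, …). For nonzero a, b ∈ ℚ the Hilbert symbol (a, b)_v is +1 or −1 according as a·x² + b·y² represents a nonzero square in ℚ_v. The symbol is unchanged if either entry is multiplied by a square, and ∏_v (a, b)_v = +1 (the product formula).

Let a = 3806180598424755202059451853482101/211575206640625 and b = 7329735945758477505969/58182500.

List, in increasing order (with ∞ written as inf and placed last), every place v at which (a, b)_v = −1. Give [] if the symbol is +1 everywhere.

[3, 11, 17, 41]

Mod squares: a ≡ 71709, b ≡ 17. Check v ∈ {∞, 2, 3, 5, 11, 13, 17, 23, 37, 41, 53}.
v=∞: 71709 > 0 and 17 > 0  ⇒  (a,b)_∞ = +1.
v=23: a=23^4·(≡4), b=23^2·(≡19) mod 23; (4|23)=+1, (19|23)=-1; (−1)^{4·2·11}·(+1)^2·(-1)^4 = +1.
v=17: a=17^-2·(≡10), b=17^-1·(≡9) mod 17; (10|17)=-1, (9|17)=+1; (−1)^{-2·-1·8}·(-1)^-1·(+1)^-2 = -1.
v=2: v_2(a)=0, v_2(b)=-2; units ≡ 5, 1 (mod 8); ε·ε+αω+βω = 0·0+0·0+-2·1 ≡ 0  ⇒  (a,b)_2 = +1.
v=13: a=13^4·(≡4), b=13^2·(≡3) mod 13; (4|13)=+1, (3|13)=+1; (−1)^{4·2·6}·(+1)^2·(+1)^4 = +1.
v=3: a=3^9·(≡2), b=3^4·(≡2) mod 3; (2|3)=-1, (2|3)=-1; (−1)^{9·4·1}·(-1)^4·(-1)^9 = -1.
v=37: a=37^-4·(≡7), b=37^-2·(≡35) mod 37; (7|37)=+1, (35|37)=-1; (−1)^{-4·-2·18}·(+1)^-2·(-1)^-4 = +1.
v=5: a=5^-8·(≡4), b=5^-4·(≡2) mod 5; (4|5)=+1, (2|5)=-1; (−1)^{-8·-4·2}·(+1)^-4·(-1)^-8 = +1.
v=41: a=41^3·(≡35), b=41^2·(≡38) mod 41; (35|41)=-1, (38|41)=-1; (−1)^{3·2·20}·(-1)^2·(-1)^3 = -1.
v=53: a=53^3·(≡52), b=53^2·(≡24) mod 53; (52|53)=+1, (24|53)=+1; (−1)^{3·2·26}·(+1)^2·(+1)^3 = +1.
v=11: a=11^9·(≡10), b=11^8·(≡2) mod 11; (10|11)=-1, (2|11)=-1; (−1)^{9·8·5}·(-1)^8·(-1)^9 = -1.
Ram(71709, 17) = {3, 11, 17, 41}; no ℚ_3-point on the conic.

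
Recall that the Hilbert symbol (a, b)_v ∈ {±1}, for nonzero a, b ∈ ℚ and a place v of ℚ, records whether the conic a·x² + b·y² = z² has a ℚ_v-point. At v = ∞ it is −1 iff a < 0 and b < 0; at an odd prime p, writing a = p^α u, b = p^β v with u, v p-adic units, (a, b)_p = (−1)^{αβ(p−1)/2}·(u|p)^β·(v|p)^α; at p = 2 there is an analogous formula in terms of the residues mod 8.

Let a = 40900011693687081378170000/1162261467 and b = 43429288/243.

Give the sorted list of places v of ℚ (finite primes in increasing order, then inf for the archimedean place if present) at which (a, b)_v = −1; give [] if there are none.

[13, 19]

(a, b) ≡ (88179, 13566) mod (ℚ^×)²; places V = {2, 3, 5, 7, 13, 17, 19, 37, ∞}.
(a,b)_3: α=-19, u≡2; β=-5, v≡1 (mod 3); (2|3)=-1, (1|3)=+1; sign (−1)^1·-1^-5·+1^-19 = +1.
(a,b)_5: α=4, u≡1; β=0, v≡1 (mod 5); (1|5)=+1, (1|5)=+1; sign (−1)^0·+1^0·+1^4 = +1.
(a,b)_7: α=9, u≡4; β=5, v≡3 (mod 7); (4|7)=+1, (3|7)=-1; sign (−1)^1·+1^5·-1^9 = +1.
(a,b)_13: α=3, u≡4; β=0, v≡5 (mod 13); (4|13)=+1, (5|13)=-1; sign (−1)^0·+1^0·-1^3 = -1.
(a,b)_17: α=3, u≡13; β=1, v≡8 (mod 17); (13|17)=+1, (8|17)=+1; sign (−1)^0·+1^1·+1^3 = +1.
(a,b)_37: α=2, u≡15; β=0, v≡8 (mod 37); (15|37)=-1, (8|37)=-1; sign (−1)^0·-1^0·-1^2 = +1.
(a,b)_19: α=3, u≡17; β=1, v≡6 (mod 19); (17|19)=+1, (6|19)=+1; sign (−1)^1·+1^1·+1^3 = -1.
(a,b)_∞: sgn(88179)=+, sgn(13566)=+, so +1.
(a,b)_2: α=4, β=3; u≡3, v≡7 (mod 8); ε(u)ε(v)=1·1, αω(v)=4·0, βω(u)=3·1; sum ≡ 0  ⇒  +1.
Ram(88179, 13566) = {13, 19}; no ℚ_13-point on the conic.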